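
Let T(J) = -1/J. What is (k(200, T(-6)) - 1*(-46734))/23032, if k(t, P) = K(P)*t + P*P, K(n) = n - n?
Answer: 1682425/829152 ≈ 2.0291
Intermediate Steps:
K(n) = 0
k(t, P) = P² (k(t, P) = 0*t + P*P = 0 + P² = P²)
(k(200, T(-6)) - 1*(-46734))/23032 = ((-1/(-6))² - 1*(-46734))/23032 = ((-1*(-⅙))² + 46734)*(1/23032) = ((⅙)² + 46734)*(1/23032) = (1/36 + 46734)*(1/23032) = (1682425/36)*(1/23032) = 1682425/829152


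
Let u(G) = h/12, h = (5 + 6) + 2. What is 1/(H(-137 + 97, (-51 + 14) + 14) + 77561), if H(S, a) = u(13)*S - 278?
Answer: 3/231719 ≈ 1.2947e-5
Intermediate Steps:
h = 13 (h = 11 + 2 = 13)
u(G) = 13/12
H(S, a) = -278 + 13*S/12 (H(S, a) = 13*S/12 - 278 = -278 + 13*S/12)
1/(H(-137 + 97, (-51 + 14) + 14) + 77561) = 1/((-278 + 13*(-137 + 97)/12) + 77561) = 1/((-278 + (13/12)*(-40)) + 77561) = 1/((-278 - 130/3) + 77561) = 1/(-964/3 + 77561) = 1/(231719/3) = 3/231719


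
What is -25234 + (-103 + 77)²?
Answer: -24558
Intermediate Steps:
-25234 + (-103 + 77)² = -25234 + (-26)² = -25234 + 676 = -24558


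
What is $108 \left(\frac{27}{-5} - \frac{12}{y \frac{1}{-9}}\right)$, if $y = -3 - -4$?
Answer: $\frac{55404}{5} \approx 11081.0$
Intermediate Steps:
$y = 1$ ($y = -3 + 4 = 1$)
$108 \left(\frac{27}{-5} - \frac{12}{y \frac{1}{-9}}\right) = 108 \left(\frac{27}{-5} - \frac{12}{1 \frac{1}{-9}}\right) = 108 \left(27 \left(- \frac{1}{5}\right) - \frac{12}{1 \left(- \frac{1}{9}\right)}\right) = 108 \left(- \frac{27}{5} - \frac{12}{- \frac{1}{9}}\right) = 108 \left(- \frac{27}{5} - -108\right) = 108 \left(- \frac{27}{5} + 108\right) = 108 \cdot \frac{513}{5} = \frac{55404}{5}$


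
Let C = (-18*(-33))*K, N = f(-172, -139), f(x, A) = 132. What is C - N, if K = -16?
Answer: -9636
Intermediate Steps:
N = 132
C = -9504 (C = -18*(-33)*(-16) = 594*(-16) = -9504)
C - N = -9504 - 1*132 = -9504 - 132 = -9636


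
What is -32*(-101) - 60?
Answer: 3172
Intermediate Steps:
-32*(-101) - 60 = 3232 - 60 = 3172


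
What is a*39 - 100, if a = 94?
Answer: 3566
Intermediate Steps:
a*39 - 100 = 94*39 - 100 = 3666 - 100 = 3566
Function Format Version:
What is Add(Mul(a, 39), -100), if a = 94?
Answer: 3566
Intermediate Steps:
Add(Mul(a, 39), -100) = Add(Mul(94, 39), -100) = Add(3666, -100) = 3566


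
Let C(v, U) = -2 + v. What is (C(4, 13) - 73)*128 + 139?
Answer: -8949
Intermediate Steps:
(C(4, 13) - 73)*128 + 139 = ((-2 + 4) - 73)*128 + 139 = (2 - 73)*128 + 139 = -71*128 + 139 = -9088 + 139 = -8949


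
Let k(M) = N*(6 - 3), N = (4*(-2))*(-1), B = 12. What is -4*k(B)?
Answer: -96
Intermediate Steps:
N = 8 (N = -8*(-1) = 8)
k(M) = 24 (k(M) = 8*(6 - 3) = 8*3 = 24)
-4*k(B) = -4*24 = -96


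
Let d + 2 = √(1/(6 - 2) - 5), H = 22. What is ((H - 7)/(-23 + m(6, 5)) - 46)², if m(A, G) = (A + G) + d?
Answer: 8*(15157*√19 + 212115*I)/(56*√19 + 765*I) ≈ 2213.3 + 15.323*I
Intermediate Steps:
d = -2 + I*√19/2 (d = -2 + √(1/(6 - 2) - 5) = -2 + √(1/4 - 5) = -2 + √(¼ - 5) = -2 + √(-19/4) = -2 + I*√19/2 ≈ -2.0 + 2.1795*I)
m(A, G) = -2 + A + G + I*√19/2 (m(A, G) = (A + G) + (-2 + I*√19/2) = -2 + A + G + I*√19/2)
((H - 7)/(-23 + m(6, 5)) - 46)² = ((22 - 7)/(-23 + (-2 + 6 + 5 + I*√19/2)) - 46)² = (15/(-23 + (9 + I*√19/2)) - 46)² = (15/(-14 + I*√19/2) - 46)² = (-46 + 15/(-14 + I*√19/2))²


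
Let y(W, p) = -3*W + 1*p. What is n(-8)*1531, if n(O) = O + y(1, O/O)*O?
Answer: 12248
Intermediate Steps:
y(W, p) = p - 3*W (y(W, p) = -3*W + p = p - 3*W)
n(O) = -O (n(O) = O + (O/O - 3*1)*O = O + (1 - 3)*O = O - 2*O = -O)
n(-8)*1531 = -1*(-8)*1531 = 8*1531 = 12248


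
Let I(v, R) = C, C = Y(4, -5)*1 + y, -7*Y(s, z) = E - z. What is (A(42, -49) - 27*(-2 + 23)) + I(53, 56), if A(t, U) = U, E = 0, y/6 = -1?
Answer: -4359/7 ≈ -622.71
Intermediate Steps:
y = -6 (y = 6*(-1) = -6)
Y(s, z) = z/7 (Y(s, z) = -(0 - z)/7 = -(-1)*z/7 = z/7)
C = -47/7 (C = ((1/7)*(-5))*1 - 6 = -5/7*1 - 6 = -5/7 - 6 = -47/7 ≈ -6.7143)
I(v, R) = -47/7
(A(42, -49) - 27*(-2 + 23)) + I(53, 56) = (-49 - 27*(-2 + 23)) - 47/7 = (-49 - 27*21) - 47/7 = (-49 - 567) - 47/7 = -616 - 47/7 = -4359/7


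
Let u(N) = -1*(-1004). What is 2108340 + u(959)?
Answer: 2109344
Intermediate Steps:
u(N) = 1004
2108340 + u(959) = 2108340 + 1004 = 2109344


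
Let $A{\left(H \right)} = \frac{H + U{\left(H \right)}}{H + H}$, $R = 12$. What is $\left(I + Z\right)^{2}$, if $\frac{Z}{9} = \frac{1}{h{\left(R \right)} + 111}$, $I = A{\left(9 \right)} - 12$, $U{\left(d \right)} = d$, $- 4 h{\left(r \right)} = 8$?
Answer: $\frac{1416100}{11881} \approx 119.19$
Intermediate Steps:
$h{\left(r \right)} = -2$ ($h{\left(r \right)} = \left(- \frac{1}{4}\right) 8 = -2$)
$A{\left(H \right)} = 1$ ($A{\left(H \right)} = \frac{H + H}{H + H} = \frac{2 H}{2 H} = 2 H \frac{1}{2 H} = 1$)
$I = -11$ ($I = 1 - 12 = -11$)
$Z = \frac{9}{109}$ ($Z = \frac{9}{-2 + 111} = \frac{9}{109} \approx 0.082569$)
$\left(I + Z\right)^{2} = \left(-11 + \frac{9}{109}\right)^{2} = \left(- \frac{1190}{109}\right)^{2} = \frac{1416100}{11881}$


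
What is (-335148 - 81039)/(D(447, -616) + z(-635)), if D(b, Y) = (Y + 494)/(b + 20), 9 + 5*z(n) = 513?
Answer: -971796645/234758 ≈ -4139.6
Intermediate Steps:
z(n) = 504/5 (z(n) = -9/5 + (1/5)*513 = -9/5 + 513/5 = 504/5)
D(b, Y) = (494 + Y)/(20 + b)
(-335148 - 81039)/(D(447, -616) + z(-635)) = (-335148 - 81039)/((494 - 616)/(20 + 447) + 504/5) = -416187/(-122/467 + 504/5) = -416187/234758/2335 = -416187*2335/234758 = -971796645/234758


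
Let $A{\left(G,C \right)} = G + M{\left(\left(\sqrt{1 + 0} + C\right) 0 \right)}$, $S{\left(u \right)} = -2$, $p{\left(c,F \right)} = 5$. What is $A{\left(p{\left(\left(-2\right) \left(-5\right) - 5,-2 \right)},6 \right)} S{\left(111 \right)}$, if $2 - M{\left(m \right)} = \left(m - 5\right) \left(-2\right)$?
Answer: $6$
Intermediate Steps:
$M{\left(m \right)} = -8 + 2 m$ ($M{\left(m \right)} = 2 - \left(m - 5\right) \left(-2\right) = 2 - \left(-5 + m\right) \left(-2\right) = 2 - \left(10 - 2 m\right) = 2 + \left(-10 + 2 m\right) = -8 + 2 m$)
$A{\left(G,C \right)} = -8 + G$ ($A{\left(G,C \right)} = G + \left(-8 + 2 \left(\sqrt{1 + 0} + C\right) 0\right) = G + \left(-8 + 2 \left(\sqrt{1} + C\right) 0\right) = G + \left(-8 + 2 \left(1 + C\right) 0\right) = G + \left(-8 + 2 \cdot 0\right) = G + \left(-8 + 0\right) = G - 8 = -8 + G$)
$A{\left(p{\left(\left(-2\right) \left(-5\right) - 5,-2 \right)},6 \right)} S{\left(111 \right)} = \left(-8 + 5\right) \left(-2\right) = \left(-3\right) \left(-2\right) = 6$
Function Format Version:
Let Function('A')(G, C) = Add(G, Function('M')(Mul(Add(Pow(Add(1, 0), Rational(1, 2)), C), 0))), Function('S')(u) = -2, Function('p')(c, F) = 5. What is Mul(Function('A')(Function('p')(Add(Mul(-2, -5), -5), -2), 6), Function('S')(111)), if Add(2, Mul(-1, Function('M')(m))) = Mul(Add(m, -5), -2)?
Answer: 6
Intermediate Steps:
Function('M')(m) = Add(-8, Mul(2, m)) (Function('M')(m) = Add(2, Mul(-1, Mul(Add(m, -5), -2))) = Add(2, Mul(-1, Mul(Add(-5, m), -2))) = Add(2, Mul(-1, Add(10, Mul(-2, m)))) = Add(2, Add(-10, Mul(2, m))) = Add(-8, Mul(2, m)))
Function('A')(G, C) = Add(-8, G) (Function('A')(G, C) = Add(G, Add(-8, Mul(2, Mul(Add(Pow(Add(1, 0), Rational(1, 2)), C), 0)))) = Add(G, Add(-8, Mul(2, Mul(Add(Pow(1, Rational(1, 2)), C), 0)))) = Add(G, Add(-8, Mul(2, Mul(Add(1, C), 0)))) = Add(G, Add(-8, Mul(2, 0))) = Add(G, Add(-8, 0)) = Add(G, -8) = Add(-8, G))
Mul(Function('A')(Function('p')(Add(Mul(-2, -5), -5), -2), 6), Function('S')(111)) = Mul(Add(-8, 5), -2) = Mul(-3, -2) = 6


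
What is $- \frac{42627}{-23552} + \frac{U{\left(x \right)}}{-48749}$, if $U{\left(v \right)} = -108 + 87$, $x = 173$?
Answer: $\frac{2078518215}{1148136448} \approx 1.8103$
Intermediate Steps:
$U{\left(v \right)} = -21$
$- \frac{42627}{-23552} + \frac{U{\left(x \right)}}{-48749} = - \frac{42627}{-23552} - \frac{21}{-48749} = \left(-42627\right) \left(- \frac{1}{23552}\right) - - \frac{21}{48749} = \frac{42627}{23552} + \frac{21}{48749} = \frac{2078518215}{1148136448}$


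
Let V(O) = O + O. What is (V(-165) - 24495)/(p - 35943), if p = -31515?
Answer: 8275/22486 ≈ 0.36801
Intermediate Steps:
V(O) = 2*O
(V(-165) - 24495)/(p - 35943) = (2*(-165) - 24495)/(-31515 - 35943) = (-330 - 24495)/(-67458) = -24825*(-1/67458) = 8275/22486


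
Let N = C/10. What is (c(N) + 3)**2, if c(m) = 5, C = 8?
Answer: 64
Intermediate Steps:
N = 4/5 (N = 8/10 = 8*(1/10) = 4/5 ≈ 0.80000)
(c(N) + 3)**2 = (5 + 3)**2 = 8**2 = 64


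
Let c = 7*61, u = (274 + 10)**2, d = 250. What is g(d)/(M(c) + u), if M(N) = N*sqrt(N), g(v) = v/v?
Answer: 80656/6427535853 - 427*sqrt(427)/6427535853 ≈ 1.1176e-5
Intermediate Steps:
g(v) = 1
u = 80656 (u = 284**2 = 80656)
c = 427
M(N) = N**(3/2)
g(d)/(M(c) + u) = 1/(427**(3/2) + 80656) = 1/(427*sqrt(427) + 80656) = 1/(80656 + 427*sqrt(427))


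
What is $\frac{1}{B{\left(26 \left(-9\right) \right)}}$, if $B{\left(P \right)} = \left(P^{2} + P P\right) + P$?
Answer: $\frac{1}{109278} \approx 9.151 \cdot 10^{-6}$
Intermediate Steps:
$B{\left(P \right)} = P + 2 P^{2}$ ($B{\left(P \right)} = \left(P^{2} + P^{2}\right) + P = 2 P^{2} + P = P + 2 P^{2}$)
$\frac{1}{B{\left(26 \left(-9\right) \right)}} = \frac{1}{26 \left(-9\right) \left(1 + 2 \cdot 26 \left(-9\right)\right)} = \frac{1}{\left(-234\right) \left(1 + 2 \left(-234\right)\right)} = \frac{1}{\left(-234\right) \left(1 - 468\right)} = \frac{1}{\left(-234\right) \left(-467\right)} = \frac{1}{109278}$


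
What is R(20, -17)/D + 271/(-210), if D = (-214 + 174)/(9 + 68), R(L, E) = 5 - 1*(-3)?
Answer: -701/42 ≈ -16.690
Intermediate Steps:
R(L, E) = 8 (R(L, E) = 5 + 3 = 8)
D = -40/77 ≈ -0.51948
R(20, -17)/D + 271/(-210) = 8/(-40/77) + 271/(-210) = 8*(-77/40) + 271*(-1/210) = -77/5 - 271/210 = -701/42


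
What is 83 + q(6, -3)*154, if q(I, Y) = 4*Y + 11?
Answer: -71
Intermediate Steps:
q(I, Y) = 11 + 4*Y
83 + q(6, -3)*154 = 83 + (11 + 4*(-3))*154 = 83 + (11 - 12)*154 = 83 - 1*154 = 83 - 154 = -71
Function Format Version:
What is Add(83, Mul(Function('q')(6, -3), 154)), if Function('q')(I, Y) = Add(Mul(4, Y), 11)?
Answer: -71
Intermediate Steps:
Function('q')(I, Y) = Add(11, Mul(4, Y))
Add(83, Mul(Function('q')(6, -3), 154)) = Add(83, Mul(Add(11, Mul(4, -3)), 154)) = Add(83, Mul(Add(11, -12), 154)) = Add(83, Mul(-1, 154)) = Add(83, -154) = -71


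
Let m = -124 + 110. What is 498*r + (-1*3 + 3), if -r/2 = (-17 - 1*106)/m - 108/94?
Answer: -2502450/329 ≈ -7606.2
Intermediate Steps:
m = -14
r = -5025/329 (r = -2*((-17 - 1*106)/(-14) - 108/94) = -2*((-17 - 106)*(-1/14) - 108*1/94) = -2*(-123*(-1/14) - 54/47) = -2*(123/14 - 54/47) = -2*5025/658 = -5025/329 ≈ -15.274)
498*r + (-1*3 + 3) = 498*(-5025/329) + (-1*3 + 3) = -2502450/329 + (-3 + 3) = -2502450/329 + 0 = -2502450/329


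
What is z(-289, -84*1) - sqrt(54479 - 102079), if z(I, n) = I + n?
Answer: -373 - 20*I*sqrt(119) ≈ -373.0 - 218.17*I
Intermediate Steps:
z(-289, -84*1) - sqrt(54479 - 102079) = (-289 - 84*1) - sqrt(54479 - 102079) = (-289 - 84) - sqrt(-47600) = -373 - 20*I*sqrt(119)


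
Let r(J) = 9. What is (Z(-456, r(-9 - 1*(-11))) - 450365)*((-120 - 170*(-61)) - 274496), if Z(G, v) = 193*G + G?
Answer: 142383407934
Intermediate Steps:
Z(G, v) = 194*G
(Z(-456, r(-9 - 1*(-11))) - 450365)*((-120 - 170*(-61)) - 274496) = (194*(-456) - 450365)*((-120 - 170*(-61)) - 274496) = (-88464 - 450365)*((-120 + 10370) - 274496) = -538829*(10250 - 274496) = -538829*(-264246) = 142383407934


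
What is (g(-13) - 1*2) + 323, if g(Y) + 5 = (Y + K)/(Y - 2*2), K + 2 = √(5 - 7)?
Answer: 5387/17 - I*√2/17 ≈ 316.88 - 0.083189*I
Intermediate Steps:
K = -2 + I*√2 (K = -2 + √(5 - 7) = -2 + √(-2) = -2 + I*√2 ≈ -2.0 + 1.4142*I)
g(Y) = -5 + (-2 + Y + I*√2)/(-4 + Y) (g(Y) = -5 + (Y + (-2 + I*√2))/(Y - 2*2) = -5 + (-2 + Y + I*√2)/(Y - 4) = -5 + (-2 + Y + I*√2)/(-4 + Y))
(g(-13) - 1*2) + 323 = ((18 - 4*(-13) + I*√2)/(-4 - 13) - 1*2) + 323 = ((18 + 52 + I*√2)/(-17) - 2) + 323 = (-(70 + I*√2)/17 - 2) + 323 = ((-70/17 - I*√2/17) - 2) + 323 = (-104/17 - I*√2/17) + 323 = 5387/17 - I*√2/17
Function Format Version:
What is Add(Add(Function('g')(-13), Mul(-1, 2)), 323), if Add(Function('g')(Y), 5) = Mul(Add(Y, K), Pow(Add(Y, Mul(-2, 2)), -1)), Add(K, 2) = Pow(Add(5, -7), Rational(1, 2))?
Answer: Add(Rational(5387, 17), Mul(Rational(-1, 17), I, Pow(2, Rational(1, 2)))) ≈ Add(316.88, Mul(-0.083189, I))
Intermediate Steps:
K = Add(-2, Mul(I, Pow(2, Rational(1, 2)))) (K = Add(-2, Pow(Add(5, -7), Rational(1, 2))) = Add(-2, Pow(-2, Rational(1, 2))) = Add(-2, Mul(I, Pow(2, Rational(1, 2)))) ≈ Add(-2.0000, Mul(1.4142, I)))
Function('g')(Y) = Add(-5, Mul(Pow(Add(-4, Y), -1), Add(-2, Y, Mul(I, Pow(2, Rational(1, 2)))))) (Function('g')(Y) = Add(-5, Mul(Add(Y, Add(-2, Mul(I, Pow(2, Rational(1, 2))))), Pow(Add(Y, Mul(-2, 2)), -1))) = Add(-5, Mul(Add(-2, Y, Mul(I, Pow(2, Rational(1, 2)))), Pow(Add(Y, -4), -1))) = Add(-5, Mul(Add(-2, Y, Mul(I, Pow(2, Rational(1, 2)))), Pow(Add(-4, Y), -1))) = Add(-5, Mul(Pow(Add(-4, Y), -1), Add(-2, Y, Mul(I, Pow(2, Rational(1, 2)))))))
Add(Add(Function('g')(-13), Mul(-1, 2)), 323) = Add(Add(Mul(Pow(Add(-4, -13), -1), Add(18, Mul(-4, -13), Mul(I, Pow(2, Rational(1, 2))))), Mul(-1, 2)), 323) = Add(Add(Mul(Pow(-17, -1), Add(18, 52, Mul(I, Pow(2, Rational(1, 2))))), -2), 323) = Add(Add(Mul(Rational(-1, 17), Add(70, Mul(I, Pow(2, Rational(1, 2))))), -2), 323) = Add(Add(Add(Rational(-70, 17), Mul(Rational(-1, 17), I, Pow(2, Rational(1, 2)))), -2), 323) = Add(Add(Rational(-104, 17), Mul(Rational(-1, 17), I, Pow(2, Rational(1, 2)))), 323) = Add(Rational(5387, 17), Mul(Rational(-1, 17), I, Pow(2, Rational(1, 2))))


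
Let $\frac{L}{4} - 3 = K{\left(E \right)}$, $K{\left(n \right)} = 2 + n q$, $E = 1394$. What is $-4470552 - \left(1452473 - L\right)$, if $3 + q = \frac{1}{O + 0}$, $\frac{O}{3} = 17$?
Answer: $- \frac{17818871}{3} \approx -5.9396 \cdot 10^{6}$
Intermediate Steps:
$O = 51$ ($O = 3 \cdot 17 = 51$)
$q = - \frac{152}{51}$ ($q = -3 + \frac{1}{51 + 0} = -3 + \frac{1}{51} = - \frac{152}{51} \approx -2.9804$)
$K{\left(n \right)} = 2 - \frac{152 n}{51}$ ($K{\left(n \right)} = 2 + n \left(- \frac{152}{51}\right) = 2 - \frac{152 n}{51}$)
$L = - \frac{49796}{3}$ ($L = 12 + 4 \left(2 - \frac{12464}{3}\right) = 12 + 4 \left(- \frac{12458}{3}\right) = 12 - \frac{49832}{3} = - \frac{49796}{3} \approx -16599.0$)
$-4470552 - \left(1452473 - L\right) = -4470552 - \left(1452473 - - \frac{49796}{3}\right) = -4470552 - \left(1452473 + \frac{49796}{3}\right) = -4470552 - \frac{4407215}{3} = - \frac{17818871}{3}$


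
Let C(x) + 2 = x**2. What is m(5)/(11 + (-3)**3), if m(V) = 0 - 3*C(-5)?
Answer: 69/16 ≈ 4.3125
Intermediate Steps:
C(x) = -2 + x**2
m(V) = -69 (m(V) = 0 - 3*(-2 + (-5)**2) = 0 - 3*(-2 + 25) = 0 - 3*23 = 0 - 69 = -69)
m(5)/(11 + (-3)**3) = -69/(11 + (-3)**3) = -69/(11 - 27) = -69/(-16) = -1/16*(-69) = 69/16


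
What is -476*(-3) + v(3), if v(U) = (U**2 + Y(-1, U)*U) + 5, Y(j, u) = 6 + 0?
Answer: 1460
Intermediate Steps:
Y(j, u) = 6
v(U) = 5 + U**2 + 6*U (v(U) = (U**2 + 6*U) + 5 = 5 + U**2 + 6*U)
-476*(-3) + v(3) = -476*(-3) + (5 + 3**2 + 6*3) = 1428 + (5 + 9 + 18) = 1428 + 32 = 1460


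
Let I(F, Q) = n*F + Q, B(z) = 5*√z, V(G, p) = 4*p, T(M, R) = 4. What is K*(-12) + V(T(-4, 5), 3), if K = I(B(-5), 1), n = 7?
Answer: -420*I*√5 ≈ -939.15*I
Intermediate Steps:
I(F, Q) = Q + 7*F (I(F, Q) = 7*F + Q = Q + 7*F)
K = 1 + 35*I*√5 (K = 1 + 7*(5*√(-5)) = 1 + 7*(5*(I*√5)) = 1 + 7*(5*I*√5) = 1 + 35*I*√5 ≈ 1.0 + 78.262*I)
K*(-12) + V(T(-4, 5), 3) = (1 + 35*I*√5)*(-12) + 4*3 = (-12 - 420*I*√5) + 12 = -420*I*√5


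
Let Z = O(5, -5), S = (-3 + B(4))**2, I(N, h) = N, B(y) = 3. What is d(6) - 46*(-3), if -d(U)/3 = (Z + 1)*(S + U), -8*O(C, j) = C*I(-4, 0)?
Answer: 75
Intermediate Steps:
O(C, j) = C/2 (O(C, j) = -C*(-4)/8 = -(-1)*C/2 = C/2)
S = 0 (S = (-3 + 3)**2 = 0**2 = 0)
Z = 5/2 (Z = (1/2)*5 = 5/2 ≈ 2.5000)
d(U) = -21*U/2 (d(U) = -3*(5/2 + 1)*(0 + U) = -21*U/2)
d(6) - 46*(-3) = -21/2*6 - 46*(-3) = -63 + 138 = 75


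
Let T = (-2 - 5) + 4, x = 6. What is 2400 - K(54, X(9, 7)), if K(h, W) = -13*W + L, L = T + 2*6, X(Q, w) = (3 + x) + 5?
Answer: 2573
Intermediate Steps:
X(Q, w) = 14 (X(Q, w) = (3 + 6) + 5 = 9 + 5 = 14)
T = -3 (T = -7 + 4 = -3)
L = 9 (L = -3 + 2*6 = -3 + 12 = 9)
K(h, W) = 9 - 13*W (K(h, W) = -13*W + 9 = 9 - 13*W)
2400 - K(54, X(9, 7)) = 2400 - (9 - 13*14) = 2400 - (9 - 182) = 2400 - 1*(-173) = 2400 + 173 = 2573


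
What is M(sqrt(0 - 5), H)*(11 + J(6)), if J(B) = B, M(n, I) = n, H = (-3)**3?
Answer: 17*I*sqrt(5) ≈ 38.013*I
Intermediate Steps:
H = -27
M(sqrt(0 - 5), H)*(11 + J(6)) = sqrt(0 - 5)*(11 + 6) = sqrt(-5)*17 = (I*sqrt(5))*17 = 17*I*sqrt(5)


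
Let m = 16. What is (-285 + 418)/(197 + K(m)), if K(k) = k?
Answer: 133/213 ≈ 0.62441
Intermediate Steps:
(-285 + 418)/(197 + K(m)) = (-285 + 418)/(197 + 16) = 133/213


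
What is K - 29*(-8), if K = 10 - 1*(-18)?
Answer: 260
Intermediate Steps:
K = 28 (K = 10 + 18 = 28)
K - 29*(-8) = 28 - 29*(-8) = 28 + 232 = 260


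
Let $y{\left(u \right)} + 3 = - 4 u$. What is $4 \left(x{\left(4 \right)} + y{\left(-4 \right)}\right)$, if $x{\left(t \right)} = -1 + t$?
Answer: $64$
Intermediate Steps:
$y{\left(u \right)} = -3 - 4 u$
$4 \left(x{\left(4 \right)} + y{\left(-4 \right)}\right) = 4 \left(\left(-1 + 4\right) - -13\right) = 4 \left(3 + \left(-3 + 16\right)\right) = 4 \left(3 + 13\right) = 4 \cdot 16 = 64$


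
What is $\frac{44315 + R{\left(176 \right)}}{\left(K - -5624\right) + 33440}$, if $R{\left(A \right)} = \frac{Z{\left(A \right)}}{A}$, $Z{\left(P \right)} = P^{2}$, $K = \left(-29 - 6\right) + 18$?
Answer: $\frac{44491}{39047} \approx 1.1394$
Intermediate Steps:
$K = -17$ ($K = -35 + 18 = -17$)
$R{\left(A \right)} = A$ ($R{\left(A \right)} = \frac{A^{2}}{A} = A$)
$\frac{44315 + R{\left(176 \right)}}{\left(K - -5624\right) + 33440} = \frac{44315 + 176}{\left(-17 - -5624\right) + 33440} = \frac{44491}{\left(-17 + 5624\right) + 33440} = \frac{44491}{5607 + 33440} = \frac{44491}{39047}$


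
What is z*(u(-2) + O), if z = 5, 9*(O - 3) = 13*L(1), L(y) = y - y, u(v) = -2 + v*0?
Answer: 5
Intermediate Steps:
u(v) = -2 (u(v) = -2 + 0 = -2)
L(y) = 0
O = 3 (O = 3 + (13*0)/9 = 3 + (⅑)*0 = 3 + 0 = 3)
z*(u(-2) + O) = 5*(-2 + 3) = 5*1 = 5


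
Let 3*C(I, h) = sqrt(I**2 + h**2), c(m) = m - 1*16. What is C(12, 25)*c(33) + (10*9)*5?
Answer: 450 + 17*sqrt(769)/3 ≈ 607.14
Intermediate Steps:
c(m) = -16 + m (c(m) = m - 16 = -16 + m)
C(I, h) = sqrt(I**2 + h**2)/3
C(12, 25)*c(33) + (10*9)*5 = (sqrt(12**2 + 25**2)/3)*(-16 + 33) + (10*9)*5 = (sqrt(144 + 625)/3)*17 + 90*5 = (sqrt(769)/3)*17 + 450 = 17*sqrt(769)/3 + 450 = 450 + 17*sqrt(769)/3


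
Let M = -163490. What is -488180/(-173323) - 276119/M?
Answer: 127670321637/28336577270 ≈ 4.5055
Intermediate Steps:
-488180/(-173323) - 276119/M = -488180/(-173323) - 276119/(-163490) = -488180*(-1/173323) - 276119*(-1/163490) = 488180/173323 + 276119/163490 = 127670321637/28336577270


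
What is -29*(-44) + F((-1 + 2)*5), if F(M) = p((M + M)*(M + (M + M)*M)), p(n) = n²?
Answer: 303776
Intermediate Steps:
F(M) = 4*M²*(M + 2*M²)² (F(M) = ((M + M)*(M + (M + M)*M))² = ((2*M)*(M + (2*M)*M))² = ((2*M)*(M + 2*M²))² = (2*M*(M + 2*M²))² = 4*M²*(M + 2*M²)²)
-29*(-44) + F((-1 + 2)*5) = -29*(-44) + 4*((-1 + 2)*5)⁴*(1 + 2*((-1 + 2)*5))² = 1276 + 4*(1*5)⁴*(1 + 2*(1*5))² = 1276 + 4*5⁴*(1 + 2*5)² = 1276 + 4*625*(1 + 10)² = 1276 + 4*625*11² = 1276 + 4*625*121 = 1276 + 302500 = 303776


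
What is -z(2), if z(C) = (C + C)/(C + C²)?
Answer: -⅔ ≈ -0.66667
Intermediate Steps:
z(C) = 2*C/(C + C²) (z(C) = (2*C)/(C + C²) = 2*C/(C + C²))
-z(2) = -2/(1 + 2) = -2/3 = -1*⅔ = -⅔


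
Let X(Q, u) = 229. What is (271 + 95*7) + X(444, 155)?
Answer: 1165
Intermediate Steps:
(271 + 95*7) + X(444, 155) = (271 + 95*7) + 229 = (271 + 665) + 229 = 936 + 229 = 1165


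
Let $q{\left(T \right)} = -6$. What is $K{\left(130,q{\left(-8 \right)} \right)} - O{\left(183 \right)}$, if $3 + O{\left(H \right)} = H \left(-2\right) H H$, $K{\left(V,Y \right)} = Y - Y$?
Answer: $12256977$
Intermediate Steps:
$K{\left(V,Y \right)} = 0$
$O{\left(H \right)} = -3 - 2 H^{3}$ ($O{\left(H \right)} = -3 + H \left(-2\right) H H = -3 + - 2 H H^{2} = -3 - 2 H^{3}$)
$K{\left(130,q{\left(-8 \right)} \right)} - O{\left(183 \right)} = 0 - \left(-3 - 2 \cdot 183^{3}\right) = 0 - \left(-3 - 12256974\right) = 0 - -12256977 = 0 + 12256977 = 12256977$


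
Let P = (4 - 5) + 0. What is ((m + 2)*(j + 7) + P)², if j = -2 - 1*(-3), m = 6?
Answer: 3969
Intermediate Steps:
j = 1 (j = -2 + 3 = 1)
P = -1 (P = -1 + 0 = -1)
((m + 2)*(j + 7) + P)² = ((6 + 2)*(1 + 7) - 1)² = (8*8 - 1)² = (64 - 1)² = 63² = 3969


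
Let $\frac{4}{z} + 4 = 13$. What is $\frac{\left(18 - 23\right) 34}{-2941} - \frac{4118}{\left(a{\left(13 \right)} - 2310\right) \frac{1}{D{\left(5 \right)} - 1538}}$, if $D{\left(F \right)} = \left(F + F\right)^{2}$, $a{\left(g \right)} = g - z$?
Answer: $- \frac{317926042}{123349} \approx -2577.5$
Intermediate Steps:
$z = \frac{4}{9}$ ($z = \frac{4}{-4 + 13} = \frac{4}{9} \approx 0.44444$)
$a{\left(g \right)} = - \frac{4}{9} + g$ ($a{\left(g \right)} = g - \frac{4}{9} = - \frac{4}{9} + g$)
$D{\left(F \right)} = 4 F^{2}$ ($D{\left(F \right)} = \left(2 F\right)^{2} = 4 F^{2}$)
$\frac{\left(18 - 23\right) 34}{-2941} - \frac{4118}{\left(a{\left(13 \right)} - 2310\right) \frac{1}{D{\left(5 \right)} - 1538}} = \frac{\left(18 - 23\right) 34}{-2941} - \frac{4118}{\left(\left(- \frac{4}{9} + 13\right) - 2310\right) \frac{1}{4 \cdot 5^{2} - 1538}} = \left(-5\right) 34 \left(- \frac{1}{2941}\right) - \frac{4118}{\left(\frac{113}{9} - 2310\right) \frac{1}{4 \cdot 25 - 1538}} = \left(-170\right) \left(- \frac{1}{2941}\right) - \frac{4118}{\left(- \frac{20677}{9}\right) \frac{1}{100 - 1538}} = \frac{10}{173} - \frac{4118}{\left(- \frac{20677}{9}\right) \frac{1}{-1438}} = \frac{10}{173} - \frac{4118}{\left(- \frac{20677}{9}\right) \left(- \frac{1}{1438}\right)} = \frac{10}{173} - \frac{4118}{\frac{20677}{12942}} = \frac{10}{173} - \frac{1837764}{713} = - \frac{317926042}{123349}$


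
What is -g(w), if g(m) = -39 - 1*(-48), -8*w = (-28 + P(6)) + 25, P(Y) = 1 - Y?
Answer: -9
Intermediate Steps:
w = 1 (w = -((-28 + (1 - 1*6)) + 25)/8 = -((-28 + (1 - 6)) + 25)/8 = -((-28 - 5) + 25)/8 = -(-33 + 25)/8 = -⅛*(-8) = 1)
g(m) = 9 (g(m) = -39 + 48 = 9)
-g(w) = -1*9 = -9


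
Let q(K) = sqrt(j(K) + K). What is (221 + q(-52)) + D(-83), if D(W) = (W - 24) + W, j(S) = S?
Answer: 31 + 2*I*sqrt(26) ≈ 31.0 + 10.198*I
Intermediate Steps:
D(W) = -24 + 2*W (D(W) = (-24 + W) + W = -24 + 2*W)
q(K) = sqrt(2)*sqrt(K) (q(K) = sqrt(K + K) = sqrt(2*K) = sqrt(2)*sqrt(K))
(221 + q(-52)) + D(-83) = (221 + sqrt(2)*sqrt(-52)) + (-24 + 2*(-83)) = (221 + sqrt(2)*(2*I*sqrt(13))) + (-24 - 166) = (221 + 2*I*sqrt(26)) - 190 = 31 + 2*I*sqrt(26)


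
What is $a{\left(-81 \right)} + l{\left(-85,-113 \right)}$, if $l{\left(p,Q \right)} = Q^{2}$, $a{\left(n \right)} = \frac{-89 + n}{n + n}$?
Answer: $\frac{1034374}{81} \approx 12770.0$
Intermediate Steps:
$a{\left(n \right)} = \frac{-89 + n}{2 n}$
$a{\left(-81 \right)} + l{\left(-85,-113 \right)} = \frac{-89 - 81}{2 \left(-81\right)} + \left(-113\right)^{2} = \frac{1}{2} \left(- \frac{1}{81}\right) \left(-170\right) + 12769 = \frac{85}{81} + 12769 = \frac{1034374}{81}$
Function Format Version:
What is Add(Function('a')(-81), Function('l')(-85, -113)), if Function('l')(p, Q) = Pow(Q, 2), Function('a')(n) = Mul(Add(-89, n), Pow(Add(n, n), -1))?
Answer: Rational(1034374, 81) ≈ 12770.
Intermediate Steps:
Function('a')(n) = Mul(Rational(1, 2), Pow(n, -1), Add(-89, n)) (Function('a')(n) = Mul(Add(-89, n), Pow(Mul(2, n), -1)) = Mul(Add(-89, n), Mul(Rational(1, 2), Pow(n, -1))) = Mul(Rational(1, 2), Pow(n, -1), Add(-89, n)))
Add(Function('a')(-81), Function('l')(-85, -113)) = Add(Mul(Rational(1, 2), Pow(-81, -1), Add(-89, -81)), Pow(-113, 2)) = Add(Mul(Rational(1, 2), Rational(-1, 81), -170), 12769) = Add(Rational(85, 81), 12769) = Rational(1034374, 81)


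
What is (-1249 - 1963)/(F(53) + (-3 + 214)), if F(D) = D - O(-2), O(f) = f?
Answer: -1606/133 ≈ -12.075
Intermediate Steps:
F(D) = 2 + D (F(D) = D - 1*(-2) = D + 2 = 2 + D)
(-1249 - 1963)/(F(53) + (-3 + 214)) = (-1249 - 1963)/((2 + 53) + (-3 + 214)) = -3212/(55 + 211) = -3212/266 = -3212*1/266 = -1606/133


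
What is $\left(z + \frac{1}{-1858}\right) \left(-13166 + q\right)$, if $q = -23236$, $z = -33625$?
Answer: $\frac{1137112043451}{929} \approx 1.224 \cdot 10^{9}$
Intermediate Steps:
$\left(z + \frac{1}{-1858}\right) \left(-13166 + q\right) = \left(-33625 + \frac{1}{-1858}\right) \left(-13166 - 23236\right) = \left(-33625 - \frac{1}{1858}\right) \left(-36402\right) = \left(- \frac{62475251}{1858}\right) \left(-36402\right) = \frac{1137112043451}{929}$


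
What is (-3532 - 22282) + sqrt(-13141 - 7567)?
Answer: -25814 + 2*I*sqrt(5177) ≈ -25814.0 + 143.9*I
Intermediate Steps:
(-3532 - 22282) + sqrt(-13141 - 7567) = -25814 + sqrt(-20708) = -25814 + 2*I*sqrt(5177)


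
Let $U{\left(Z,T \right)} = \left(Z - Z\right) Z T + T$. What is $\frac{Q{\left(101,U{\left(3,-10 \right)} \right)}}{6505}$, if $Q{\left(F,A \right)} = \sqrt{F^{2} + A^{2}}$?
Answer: $\frac{\sqrt{10301}}{6505} \approx 0.015602$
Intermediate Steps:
$U{\left(Z,T \right)} = T$ ($U{\left(Z,T \right)} = 0 Z T + T = 0 T + T = 0 + T = T$)
$Q{\left(F,A \right)} = \sqrt{A^{2} + F^{2}}$
$\frac{Q{\left(101,U{\left(3,-10 \right)} \right)}}{6505} = \frac{\sqrt{\left(-10\right)^{2} + 101^{2}}}{6505} = \sqrt{100 + 10201} \cdot \frac{1}{6505} = \sqrt{10301} \cdot \frac{1}{6505} = \frac{\sqrt{10301}}{6505}$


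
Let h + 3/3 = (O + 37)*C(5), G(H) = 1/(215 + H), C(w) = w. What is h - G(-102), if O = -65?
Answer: -15934/113 ≈ -141.01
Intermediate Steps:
h = -141 (h = -1 + (-65 + 37)*5 = -1 - 28*5 = -1 - 140 = -141)
h - G(-102) = -141 - 1/(215 - 102) = -141 - 1/113 = -15934/113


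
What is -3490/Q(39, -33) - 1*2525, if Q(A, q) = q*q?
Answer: -2753215/1089 ≈ -2528.2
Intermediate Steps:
Q(A, q) = q**2
-3490/Q(39, -33) - 1*2525 = -3490/((-33)**2) - 1*2525 = -3490/1089 - 2525 = -2753215/1089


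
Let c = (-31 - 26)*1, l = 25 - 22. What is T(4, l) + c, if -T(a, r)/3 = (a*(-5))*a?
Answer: 183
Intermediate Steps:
l = 3
c = -57 (c = -57*1 = -57)
T(a, r) = 15*a² (T(a, r) = -3*a*(-5)*a = -3*(-5*a)*a = -(-15)*a² = 15*a²)
T(4, l) + c = 15*4² - 57 = 15*16 - 57 = 240 - 57 = 183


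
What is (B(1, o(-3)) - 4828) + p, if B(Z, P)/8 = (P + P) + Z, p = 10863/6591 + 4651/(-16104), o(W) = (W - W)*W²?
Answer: -170485857823/35380488 ≈ -4818.6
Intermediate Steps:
o(W) = 0 (o(W) = 0*W² = 0)
p = 48094337/35380488 (p = 10863*(1/6591) + 4651*(-1/16104) = 3621/2197 - 4651/16104 = 48094337/35380488 ≈ 1.3593)
B(Z, P) = 8*Z + 16*P (B(Z, P) = 8*((P + P) + Z) = 8*(2*P + Z) = 8*(Z + 2*P) = 8*Z + 16*P)
(B(1, o(-3)) - 4828) + p = ((8*1 + 16*0) - 4828) + 48094337/35380488 = ((8 + 0) - 4828) + 48094337/35380488 = (8 - 4828) + 48094337/35380488 = -4820 + 48094337/35380488 = -170485857823/35380488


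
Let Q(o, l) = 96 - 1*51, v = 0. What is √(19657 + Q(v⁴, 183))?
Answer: √19702 ≈ 140.36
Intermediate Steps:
Q(o, l) = 45 (Q(o, l) = 96 - 51 = 45)
√(19657 + Q(v⁴, 183)) = √(19657 + 45) = √19702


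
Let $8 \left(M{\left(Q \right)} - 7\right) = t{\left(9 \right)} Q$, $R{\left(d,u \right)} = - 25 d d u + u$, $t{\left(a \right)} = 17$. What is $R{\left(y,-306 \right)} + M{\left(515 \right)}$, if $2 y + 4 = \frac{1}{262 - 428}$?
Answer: $\frac{433836333}{13778} \approx 31488.0$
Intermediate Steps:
$y = - \frac{665}{332}$ ($y = -2 + \frac{1}{2 \left(262 - 428\right)} = -2 + \frac{1}{2 \left(-166\right)} = -2 + \frac{1}{2} \left(- \frac{1}{166}\right) = -2 - \frac{1}{332} = - \frac{665}{332} \approx -2.003$)
$R{\left(d,u \right)} = u - 25 u d^{2}$ ($R{\left(d,u \right)} = - 25 d^{2} u + u = - 25 u d^{2} + u = u - 25 u d^{2}$)
$M{\left(Q \right)} = 7 + \frac{17 Q}{8}$
$R{\left(y,-306 \right)} + M{\left(515 \right)} = - 306 \left(1 - 25 \left(- \frac{665}{332}\right)^{2}\right) + \left(7 + \frac{17}{8} \cdot 515\right) = - 306 \left(1 - \frac{11055625}{110224}\right) + \left(7 + \frac{8755}{8}\right) = - 306 \left(1 - \frac{11055625}{110224}\right) + \frac{8811}{8} = \left(-306\right) \left(- \frac{10945401}{110224}\right) + \frac{8811}{8} = \frac{1674646353}{55112} + \frac{8811}{8} = \frac{433836333}{13778}$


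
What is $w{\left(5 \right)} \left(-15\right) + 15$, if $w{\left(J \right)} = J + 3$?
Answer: $-105$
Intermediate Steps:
$w{\left(J \right)} = 3 + J$
$w{\left(5 \right)} \left(-15\right) + 15 = \left(3 + 5\right) \left(-15\right) + 15 = 8 \left(-15\right) + 15 = -120 + 15 = -105$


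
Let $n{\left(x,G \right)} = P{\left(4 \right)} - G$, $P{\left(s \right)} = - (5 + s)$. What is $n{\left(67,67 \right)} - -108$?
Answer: $32$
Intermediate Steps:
$P{\left(s \right)} = -5 - s$
$n{\left(x,G \right)} = -9 - G$ ($n{\left(x,G \right)} = \left(-5 - 4\right) - G = -9 - G$)
$n{\left(67,67 \right)} - -108 = \left(-9 - 67\right) - -108 = \left(-9 - 67\right) + 108 = -76 + 108 = 32$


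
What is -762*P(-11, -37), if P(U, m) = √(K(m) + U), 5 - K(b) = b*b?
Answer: -3810*I*√55 ≈ -28256.0*I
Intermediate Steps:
K(b) = 5 - b² (K(b) = 5 - b*b = 5 - b²)
P(U, m) = √(5 + U - m²) (P(U, m) = √((5 - m²) + U) = √(5 + U - m²))
-762*P(-11, -37) = -762*√(5 - 11 - 1*(-37)²) = -762*√(5 - 11 - 1*1369) = -762*√(5 - 11 - 1369) = -3810*I*√55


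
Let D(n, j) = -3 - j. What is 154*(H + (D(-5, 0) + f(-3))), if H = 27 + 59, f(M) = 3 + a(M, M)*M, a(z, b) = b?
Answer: 14630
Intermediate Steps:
f(M) = 3 + M² (f(M) = 3 + M*M = 3 + M²)
H = 86
154*(H + (D(-5, 0) + f(-3))) = 154*(86 + ((-3 - 1*0) + (3 + (-3)²))) = 154*(86 + ((-3 + 0) + (3 + 9))) = 154*(86 + (-3 + 12)) = 154*(86 + 9) = 154*95 = 14630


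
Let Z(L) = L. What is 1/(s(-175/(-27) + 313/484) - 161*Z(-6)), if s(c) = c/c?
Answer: 1/967 ≈ 0.0010341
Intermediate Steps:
s(c) = 1
1/(s(-175/(-27) + 313/484) - 161*Z(-6)) = 1/(1 - 161*(-6)) = 1/(1 - 1*(-966)) = 1/(1 + 966) = 1/967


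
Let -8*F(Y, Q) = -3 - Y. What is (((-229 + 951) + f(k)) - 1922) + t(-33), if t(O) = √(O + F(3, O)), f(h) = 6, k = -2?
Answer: -1194 + I*√129/2 ≈ -1194.0 + 5.6789*I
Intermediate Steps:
F(Y, Q) = 3/8 + Y/8 (F(Y, Q) = -(-3 - Y)/8 = 3/8 + Y/8)
t(O) = √(¾ + O) (t(O) = √(O + (3/8 + (⅛)*3)) = √(O + (3/8 + 3/8)) = √(O + ¾) = √(¾ + O))
(((-229 + 951) + f(k)) - 1922) + t(-33) = (((-229 + 951) + 6) - 1922) + √(3 + 4*(-33))/2 = ((722 + 6) - 1922) + √(3 - 132)/2 = (728 - 1922) + √(-129)/2 = -1194 + (I*√129)/2 = -1194 + I*√129/2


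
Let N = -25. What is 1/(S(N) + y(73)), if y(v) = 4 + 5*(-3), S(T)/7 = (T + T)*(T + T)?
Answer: 1/17489 ≈ 5.7179e-5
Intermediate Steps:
S(T) = 28*T² (S(T) = 7*((T + T)*(T + T)) = 7*((2*T)*(2*T)) = 7*(4*T²) = 28*T²)
y(v) = -11 (y(v) = 4 - 15 = -11)
1/(S(N) + y(73)) = 1/(28*(-25)² - 11) = 1/(28*625 - 11) = 1/(17500 - 11) = 1/17489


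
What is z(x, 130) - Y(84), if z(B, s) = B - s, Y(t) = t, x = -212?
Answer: -426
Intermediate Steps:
z(x, 130) - Y(84) = (-212 - 1*130) - 1*84 = (-212 - 130) - 84 = -342 - 84 = -426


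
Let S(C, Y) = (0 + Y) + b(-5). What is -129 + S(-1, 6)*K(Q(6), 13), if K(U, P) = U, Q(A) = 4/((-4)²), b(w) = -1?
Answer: -511/4 ≈ -127.75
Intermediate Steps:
Q(A) = ¼ (Q(A) = 4/16 = 4*(1/16) = ¼)
S(C, Y) = -1 + Y (S(C, Y) = (0 + Y) - 1 = Y - 1 = -1 + Y)
-129 + S(-1, 6)*K(Q(6), 13) = -129 + (-1 + 6)*(¼) = -129 + 5*(¼) = -129 + 5/4 = -511/4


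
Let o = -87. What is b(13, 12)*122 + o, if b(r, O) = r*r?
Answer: 20531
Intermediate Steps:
b(r, O) = r²
b(13, 12)*122 + o = 13²*122 - 87 = 169*122 - 87 = 20618 - 87 = 20531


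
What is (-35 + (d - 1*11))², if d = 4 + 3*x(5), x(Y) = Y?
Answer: 729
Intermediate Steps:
d = 19 (d = 4 + 3*5 = 4 + 15 = 19)
(-35 + (d - 1*11))² = (-35 + (19 - 1*11))² = (-35 + (19 - 11))² = (-35 + 8)² = (-27)² = 729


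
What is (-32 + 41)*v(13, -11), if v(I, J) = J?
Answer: -99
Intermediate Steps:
(-32 + 41)*v(13, -11) = (-32 + 41)*(-11) = 9*(-11) = -99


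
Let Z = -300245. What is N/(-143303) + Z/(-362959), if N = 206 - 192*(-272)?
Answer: 23996068865/52013113577 ≈ 0.46135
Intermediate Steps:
N = 52430 (N = 206 + 52224 = 52430)
N/(-143303) + Z/(-362959) = 52430/(-143303) - 300245/(-362959) = 52430*(-1/143303) - 300245*(-1/362959) = -52430/143303 + 300245/362959 = 23996068865/52013113577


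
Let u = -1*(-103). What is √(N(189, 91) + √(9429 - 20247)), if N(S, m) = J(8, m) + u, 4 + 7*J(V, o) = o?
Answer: √(5656 + 147*I*√1202)/7 ≈ 11.636 + 4.4692*I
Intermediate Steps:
J(V, o) = -4/7 + o/7
u = 103
N(S, m) = 717/7 + m/7 (N(S, m) = (-4/7 + m/7) + 103 = 717/7 + m/7)
√(N(189, 91) + √(9429 - 20247)) = √((717/7 + (⅐)*91) + √(9429 - 20247)) = √((717/7 + 13) + √(-10818)) = √(808/7 + 3*I*√1202)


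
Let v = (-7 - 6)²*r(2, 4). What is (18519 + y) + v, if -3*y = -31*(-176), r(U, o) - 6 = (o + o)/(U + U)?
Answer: 54157/3 ≈ 18052.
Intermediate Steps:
r(U, o) = 6 + o/U (r(U, o) = 6 + (o + o)/(U + U) = 6 + (2*o)/((2*U)) = 6 + (2*o)*(1/(2*U)) = 6 + o/U)
y = -5456/3 (y = -(-31)*(-176)/3 = -⅓*5456 = -5456/3 ≈ -1818.7)
v = 1352 (v = (-7 - 6)²*(6 + 4/2) = (-13)²*(6 + 4*(½)) = 169*(6 + 2) = 169*8 = 1352)
(18519 + y) + v = (18519 - 5456/3) + 1352 = 50101/3 + 1352 = 54157/3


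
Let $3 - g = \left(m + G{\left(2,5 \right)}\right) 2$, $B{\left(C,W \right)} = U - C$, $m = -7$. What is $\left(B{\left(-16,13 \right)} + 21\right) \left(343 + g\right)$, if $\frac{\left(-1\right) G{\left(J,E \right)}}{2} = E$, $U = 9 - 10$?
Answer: $13680$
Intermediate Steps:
$U = -1$ ($U = 9 - 10 = -1$)
$G{\left(J,E \right)} = - 2 E$
$B{\left(C,W \right)} = -1 - C$
$g = 37$ ($g = 3 - \left(-7 - 10\right) 2 = 3 - \left(-17\right) 2 = 3 - -34 = 3 + 34 = 37$)
$\left(B{\left(-16,13 \right)} + 21\right) \left(343 + g\right) = \left(\left(-1 - -16\right) + 21\right) \left(343 + 37\right) = \left(\left(-1 + 16\right) + 21\right) 380 = \left(15 + 21\right) 380 = 36 \cdot 380 = 13680$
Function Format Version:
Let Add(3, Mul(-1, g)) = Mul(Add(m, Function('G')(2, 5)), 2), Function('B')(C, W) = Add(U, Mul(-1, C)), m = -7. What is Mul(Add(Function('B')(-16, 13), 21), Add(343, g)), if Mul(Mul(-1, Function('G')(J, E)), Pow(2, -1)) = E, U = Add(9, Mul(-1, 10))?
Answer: 13680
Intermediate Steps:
U = -1 (U = Add(9, -10) = -1)
Function('G')(J, E) = Mul(-2, E)
Function('B')(C, W) = Add(-1, Mul(-1, C))
g = 37 (g = Add(3, Mul(-1, Mul(Add(-7, Mul(-2, 5)), 2))) = Add(3, Mul(-1, Mul(Add(-7, -10), 2))) = Add(3, Mul(-1, Mul(-17, 2))) = Add(3, Mul(-1, -34)) = Add(3, 34) = 37)
Mul(Add(Function('B')(-16, 13), 21), Add(343, g)) = Mul(Add(Add(-1, Mul(-1, -16)), 21), Add(343, 37)) = Mul(Add(Add(-1, 16), 21), 380) = Mul(Add(15, 21), 380) = Mul(36, 380) = 13680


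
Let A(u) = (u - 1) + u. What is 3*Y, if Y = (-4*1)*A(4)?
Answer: -84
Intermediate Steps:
A(u) = -1 + 2*u (A(u) = (-1 + u) + u = -1 + 2*u)
Y = -28 (Y = (-4*1)*(-1 + 2*4) = -4*(-1 + 8) = -4*7 = -28)
3*Y = 3*(-28) = -84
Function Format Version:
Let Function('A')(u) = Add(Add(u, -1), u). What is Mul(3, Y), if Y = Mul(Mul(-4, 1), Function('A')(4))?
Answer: -84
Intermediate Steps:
Function('A')(u) = Add(-1, Mul(2, u)) (Function('A')(u) = Add(Add(-1, u), u) = Add(-1, Mul(2, u)))
Y = -28 (Y = Mul(Mul(-4, 1), Add(-1, Mul(2, 4))) = Mul(-4, Add(-1, 8)) = Mul(-4, 7) = -28)
Mul(3, Y) = Mul(3, -28) = -84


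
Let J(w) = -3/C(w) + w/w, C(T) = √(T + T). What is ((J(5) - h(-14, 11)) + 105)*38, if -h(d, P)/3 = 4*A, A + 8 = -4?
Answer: -1444 - 57*√10/5 ≈ -1480.1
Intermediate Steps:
A = -12 (A = -8 - 4 = -12)
h(d, P) = 144 (h(d, P) = -12*(-12) = -3*(-48) = 144)
C(T) = √2*√T (C(T) = √(2*T) = √2*√T)
J(w) = 1 - 3*√2/(2*√w) (J(w) = -3*√2/(2*√w) + w/w = -3*√2/(2*√w) + 1 = 1 - 3*√2/(2*√w))
((J(5) - h(-14, 11)) + 105)*38 = (((1 - 3*√2/(2*√5)) - 1*144) + 105)*38 = (((1 - 3*√2*√5/5/2) - 144) + 105)*38 = (((1 - 3*√10/10) - 144) + 105)*38 = ((-143 - 3*√10/10) + 105)*38 = (-38 - 3*√10/10)*38 = -1444 - 57*√10/5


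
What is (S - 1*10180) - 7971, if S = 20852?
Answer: 2701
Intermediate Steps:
(S - 1*10180) - 7971 = (20852 - 1*10180) - 7971 = (20852 - 10180) - 7971 = 10672 - 7971 = 2701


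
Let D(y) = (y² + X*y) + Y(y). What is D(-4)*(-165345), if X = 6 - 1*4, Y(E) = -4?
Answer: -661380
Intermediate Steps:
X = 2 (X = 6 - 4 = 2)
D(y) = -4 + y² + 2*y (D(y) = (y² + 2*y) - 4 = -4 + y² + 2*y)
D(-4)*(-165345) = (-4 + (-4)² + 2*(-4))*(-165345) = (-4 + 16 - 8)*(-165345) = 4*(-165345) = -661380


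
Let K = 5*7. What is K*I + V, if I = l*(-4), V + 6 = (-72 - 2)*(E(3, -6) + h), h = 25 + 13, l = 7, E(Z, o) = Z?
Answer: -4020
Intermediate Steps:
h = 38
V = -3040 (V = -6 + (-72 - 2)*(3 + 38) = -6 - 74*41 = -6 - 3034 = -3040)
I = -28 (I = 7*(-4) = -28)
K = 35
K*I + V = 35*(-28) - 3040 = -980 - 3040 = -4020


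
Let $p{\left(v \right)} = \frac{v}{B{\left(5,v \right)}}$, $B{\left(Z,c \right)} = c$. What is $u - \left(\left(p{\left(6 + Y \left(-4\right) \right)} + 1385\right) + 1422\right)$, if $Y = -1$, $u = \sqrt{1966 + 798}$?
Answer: $-2808 + 2 \sqrt{691} \approx -2755.4$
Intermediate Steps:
$u = 2 \sqrt{691}$ ($u = \sqrt{2764} = 2 \sqrt{691} \approx 52.574$)
$p{\left(v \right)} = 1$ ($p{\left(v \right)} = \frac{v}{v} = 1$)
$u - \left(\left(p{\left(6 + Y \left(-4\right) \right)} + 1385\right) + 1422\right) = 2 \sqrt{691} - \left(\left(1 + 1385\right) + 1422\right) = 2 \sqrt{691} - \left(1386 + 1422\right) = 2 \sqrt{691} - 2808 = -2808 + 2 \sqrt{691}$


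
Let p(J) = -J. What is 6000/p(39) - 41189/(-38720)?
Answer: -76904543/503360 ≈ -152.78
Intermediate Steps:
6000/p(39) - 41189/(-38720) = 6000/((-1*39)) - 41189/(-38720) = 6000/(-39) - 41189*(-1/38720) = 6000*(-1/39) + 41189/38720 = -2000/13 + 41189/38720 = -76904543/503360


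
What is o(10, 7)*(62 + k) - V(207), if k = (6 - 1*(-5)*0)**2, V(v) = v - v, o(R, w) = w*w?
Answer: 4802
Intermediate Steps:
o(R, w) = w**2
V(v) = 0
k = 36 (k = (6 + 5*0)**2 = (6 + 0)**2 = 6**2 = 36)
o(10, 7)*(62 + k) - V(207) = 7**2*(62 + 36) - 1*0 = 49*98 + 0 = 4802 + 0 = 4802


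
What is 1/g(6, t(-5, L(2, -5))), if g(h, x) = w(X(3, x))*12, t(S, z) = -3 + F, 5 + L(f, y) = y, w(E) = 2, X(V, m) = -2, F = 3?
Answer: 1/24 ≈ 0.041667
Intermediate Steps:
L(f, y) = -5 + y
t(S, z) = 0 (t(S, z) = -3 + 3 = 0)
g(h, x) = 24 (g(h, x) = 2*12 = 24)
1/g(6, t(-5, L(2, -5))) = 1/24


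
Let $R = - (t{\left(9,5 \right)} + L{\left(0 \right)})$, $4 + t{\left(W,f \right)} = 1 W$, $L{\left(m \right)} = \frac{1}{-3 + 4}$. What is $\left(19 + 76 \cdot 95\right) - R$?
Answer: $7245$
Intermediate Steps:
$L{\left(m \right)} = 1$ ($L{\left(m \right)} = 1^{-1} = 1$)
$t{\left(W,f \right)} = -4 + W$ ($t{\left(W,f \right)} = -4 + 1 W = -4 + W$)
$R = -6$ ($R = - (\left(-4 + 9\right) + 1) = - (5 + 1) = \left(-1\right) 6 = -6$)
$\left(19 + 76 \cdot 95\right) - R = \left(19 + 76 \cdot 95\right) - -6 = \left(19 + 7220\right) + 6 = 7239 + 6 = 7245$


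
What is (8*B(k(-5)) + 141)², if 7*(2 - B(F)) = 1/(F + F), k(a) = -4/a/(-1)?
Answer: 1218816/49 ≈ 24874.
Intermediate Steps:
k(a) = 4/a (k(a) = -4/a*(-1) = 4/a)
B(F) = 2 - 1/(14*F) (B(F) = 2 - 1/(7*(F + F)) = 2 - 1/(2*F)/7 = 2 - 1/(14*F))
(8*B(k(-5)) + 141)² = (8*(2 - 1/(14*(4/(-5)))) + 141)² = (8*(2 - 1/(14*(4*(-⅕)))) + 141)² = (8*(2 - 1/(14*(-⅘))) + 141)² = (8*(2 - 1/14*(-5/4)) + 141)² = (8*(2 + 5/56) + 141)² = (8*(117/56) + 141)² = (117/7 + 141)² = (1104/7)² = 1218816/49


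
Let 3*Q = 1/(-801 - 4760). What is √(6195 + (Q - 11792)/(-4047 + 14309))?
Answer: √181540307763954868218/171200946 ≈ 78.701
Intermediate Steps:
Q = -1/16683 (Q = 1/(3*(-801 - 4760)) = (⅓)/(-5561) = (⅓)*(-1/5561) = -1/16683 ≈ -5.9941e-5)
√(6195 + (Q - 11792)/(-4047 + 14309)) = √(6195 + (-1/16683 - 11792)/(-4047 + 14309)) = √(6195 - 196725937/16683/10262) = √(6195 - 196725937/16683*1/10262) = √(6195 - 196725937/171200946) = √(1060393134533/171200946) = √181540307763954868218/171200946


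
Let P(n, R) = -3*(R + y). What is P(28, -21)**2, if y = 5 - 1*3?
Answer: 3249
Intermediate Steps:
y = 2 (y = 5 - 3 = 2)
P(n, R) = -6 - 3*R (P(n, R) = -3*(R + 2) = -3*(2 + R) = -6 - 3*R)
P(28, -21)**2 = (-6 - 3*(-21))**2 = (-6 + 63)**2 = 57**2 = 3249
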